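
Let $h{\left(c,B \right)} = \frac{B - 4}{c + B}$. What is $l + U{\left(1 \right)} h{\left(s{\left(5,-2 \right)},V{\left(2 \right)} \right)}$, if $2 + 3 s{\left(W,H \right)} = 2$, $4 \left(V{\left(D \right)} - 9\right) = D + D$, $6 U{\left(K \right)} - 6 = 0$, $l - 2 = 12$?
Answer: $\frac{73}{5} \approx 14.6$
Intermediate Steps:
$l = 14$ ($l = 2 + 12 = 14$)
$U{\left(K \right)} = 1$ ($U{\left(K \right)} = 1 + \frac{1}{6} \cdot 0 = 1 + 0 = 1$)
$V{\left(D \right)} = 9 + \frac{D}{2}$ ($V{\left(D \right)} = 9 + \frac{D + D}{4} = 9 + \frac{2 D}{4} = 9 + \frac{D}{2}$)
$s{\left(W,H \right)} = 0$ ($s{\left(W,H \right)} = - \frac{2}{3} + \frac{1}{3} \cdot 2 = - \frac{2}{3} + \frac{2}{3} = 0$)
$h{\left(c,B \right)} = \frac{-4 + B}{B + c}$
$l + U{\left(1 \right)} h{\left(s{\left(5,-2 \right)},V{\left(2 \right)} \right)} = 14 + 1 \frac{-4 + \left(9 + \frac{1}{2} \cdot 2\right)}{\left(9 + \frac{1}{2} \cdot 2\right) + 0} = 14 + 1 \frac{-4 + \left(9 + 1\right)}{\left(9 + 1\right) + 0} = 14 + 1 \frac{-4 + 10}{10 + 0} = 14 + 1 \cdot \frac{1}{10} \cdot 6 = 14 + 1 \cdot \frac{3}{5} = 14 + \frac{3}{5} = \frac{73}{5}$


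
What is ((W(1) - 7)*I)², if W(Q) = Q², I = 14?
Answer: 7056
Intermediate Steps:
((W(1) - 7)*I)² = ((1² - 7)*14)² = ((1 - 7)*14)² = (-6*14)² = (-84)² = 7056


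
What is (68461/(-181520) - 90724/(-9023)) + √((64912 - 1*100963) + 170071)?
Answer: 15850496877/1637854960 + 2*√33505 ≈ 375.77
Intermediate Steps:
(68461/(-181520) - 90724/(-9023)) + √((64912 - 1*100963) + 170071) = (68461*(-1/181520) - 90724*(-1/9023)) + √((64912 - 100963) + 170071) = (-68461/181520 + 90724/9023) + √(-36051 + 170071) = 15850496877/1637854960 + √134020 = 15850496877/1637854960 + 2*√33505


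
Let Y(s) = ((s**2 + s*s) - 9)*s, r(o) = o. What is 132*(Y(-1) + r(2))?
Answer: 1188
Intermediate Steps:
Y(s) = s*(-9 + 2*s**2) (Y(s) = ((s**2 + s**2) - 9)*s = (2*s**2 - 9)*s = (-9 + 2*s**2)*s = s*(-9 + 2*s**2))
132*(Y(-1) + r(2)) = 132*(-(-9 + 2*(-1)**2) + 2) = 132*(-(-9 + 2*1) + 2) = 132*(-(-9 + 2) + 2) = 132*(-1*(-7) + 2) = 132*(7 + 2) = 132*9 = 1188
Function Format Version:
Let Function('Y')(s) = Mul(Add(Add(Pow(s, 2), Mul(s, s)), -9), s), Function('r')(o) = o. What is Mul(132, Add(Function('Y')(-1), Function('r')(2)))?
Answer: 1188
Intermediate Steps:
Function('Y')(s) = Mul(s, Add(-9, Mul(2, Pow(s, 2)))) (Function('Y')(s) = Mul(Add(Add(Pow(s, 2), Pow(s, 2)), -9), s) = Mul(Add(Mul(2, Pow(s, 2)), -9), s) = Mul(Add(-9, Mul(2, Pow(s, 2))), s) = Mul(s, Add(-9, Mul(2, Pow(s, 2)))))
Mul(132, Add(Function('Y')(-1), Function('r')(2))) = Mul(132, Add(Mul(-1, Add(-9, Mul(2, Pow(-1, 2)))), 2)) = Mul(132, Add(Mul(-1, Add(-9, Mul(2, 1))), 2)) = Mul(132, Add(Mul(-1, Add(-9, 2)), 2)) = Mul(132, Add(Mul(-1, -7), 2)) = Mul(132, Add(7, 2)) = Mul(132, 9) = 1188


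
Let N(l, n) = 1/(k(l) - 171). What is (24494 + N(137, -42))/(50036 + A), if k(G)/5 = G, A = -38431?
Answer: 12589917/5964970 ≈ 2.1106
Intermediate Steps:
k(G) = 5*G
N(l, n) = 1/(-171 + 5*l) (N(l, n) = 1/(5*l - 171) = 1/(-171 + 5*l))
(24494 + N(137, -42))/(50036 + A) = (24494 + 1/(-171 + 5*137))/(50036 - 38431) = (24494 + 1/(-171 + 685))/11605 = (24494 + 1/514)*(1/11605) = (12589917/514)*(1/11605) = 12589917/5964970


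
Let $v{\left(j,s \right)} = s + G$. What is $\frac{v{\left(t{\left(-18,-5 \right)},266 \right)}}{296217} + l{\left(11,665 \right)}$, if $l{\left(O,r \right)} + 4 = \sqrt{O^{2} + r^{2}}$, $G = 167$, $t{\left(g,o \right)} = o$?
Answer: $- \frac{1184435}{296217} + \sqrt{442346} \approx 661.09$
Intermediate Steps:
$v{\left(j,s \right)} = 167 + s$ ($v{\left(j,s \right)} = s + 167 = 167 + s$)
$l{\left(O,r \right)} = -4 + \sqrt{O^{2} + r^{2}}$
$\frac{v{\left(t{\left(-18,-5 \right)},266 \right)}}{296217} + l{\left(11,665 \right)} = \frac{167 + 266}{296217} - \left(4 - \sqrt{11^{2} + 665^{2}}\right) = 433 \cdot \frac{1}{296217} - \left(4 - \sqrt{121 + 442225}\right) = \frac{433}{296217} - \left(4 - \sqrt{442346}\right) = - \frac{1184435}{296217} + \sqrt{442346}$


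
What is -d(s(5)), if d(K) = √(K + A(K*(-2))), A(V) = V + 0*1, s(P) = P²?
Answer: -5*I ≈ -5.0*I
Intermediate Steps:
A(V) = V (A(V) = V + 0 = V)
d(K) = √(-K) (d(K) = √(K + K*(-2)) = √(K - 2*K) = √(-K))
-d(s(5)) = -√(-1*5²) = -√(-1*25) = -√(-25) = -5*I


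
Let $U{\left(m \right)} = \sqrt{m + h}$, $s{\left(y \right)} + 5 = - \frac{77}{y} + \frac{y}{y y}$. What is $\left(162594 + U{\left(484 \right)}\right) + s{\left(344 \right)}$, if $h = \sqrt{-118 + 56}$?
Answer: $\frac{13982635}{86} + \sqrt{484 + i \sqrt{62}} \approx 1.6261 \cdot 10^{5} + 0.17895 i$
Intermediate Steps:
$s{\left(y \right)} = -5 - \frac{76}{y}$ ($s{\left(y \right)} = -5 + \left(- \frac{77}{y} + \frac{y}{y y}\right) = -5 + \left(- \frac{77}{y} + \frac{y}{y^{2}}\right) = -5 - \left(\frac{77}{y} - \frac{y}{y^{2}}\right) = -5 + \left(- \frac{77}{y} + \frac{1}{y}\right) = -5 - \frac{76}{y}$)
$h = i \sqrt{62}$ ($h = \sqrt{-62} = i \sqrt{62} \approx 7.874 i$)
$U{\left(m \right)} = \sqrt{m + i \sqrt{62}}$
$\left(162594 + U{\left(484 \right)}\right) + s{\left(344 \right)} = \left(162594 + \sqrt{484 + i \sqrt{62}}\right) - \left(5 + \frac{76}{344}\right) = \left(162594 + \sqrt{484 + i \sqrt{62}}\right) - \frac{449}{86} = \frac{13982635}{86} + \sqrt{484 + i \sqrt{62}}$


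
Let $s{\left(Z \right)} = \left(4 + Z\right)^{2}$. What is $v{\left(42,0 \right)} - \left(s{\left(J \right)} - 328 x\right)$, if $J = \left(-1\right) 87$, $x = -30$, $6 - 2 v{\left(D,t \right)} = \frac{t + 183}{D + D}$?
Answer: $- \frac{936717}{56} \approx -16727.0$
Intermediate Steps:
$v{\left(D,t \right)} = 3 - \frac{183 + t}{4 D}$ ($v{\left(D,t \right)} = 3 - \frac{\left(t + 183\right) \frac{1}{D + D}}{2} = 3 - \frac{\left(183 + t\right) \frac{1}{2 D}}{2} = 3 - \frac{\frac{1}{2} \frac{1}{D} \left(183 + t\right)}{2} = 3 - \frac{183 + t}{4 D}$)
$J = -87$
$v{\left(42,0 \right)} - \left(s{\left(J \right)} - 328 x\right) = \frac{-183 - 0 + 12 \cdot 42}{4 \cdot 42} - \left(\left(4 - 87\right)^{2} - -9840\right) = \frac{1}{4} \cdot \frac{1}{42} \left(-183 + 0 + 504\right) - \left(\left(-83\right)^{2} + 9840\right) = \frac{1}{4} \cdot \frac{1}{42} \cdot 321 - \left(6889 + 9840\right) = \frac{107}{56} - 16729 = - \frac{936717}{56}$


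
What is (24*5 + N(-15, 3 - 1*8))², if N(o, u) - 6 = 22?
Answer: 21904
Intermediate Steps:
N(o, u) = 28 (N(o, u) = 6 + 22 = 28)
(24*5 + N(-15, 3 - 1*8))² = (24*5 + 28)² = (120 + 28)² = 148² = 21904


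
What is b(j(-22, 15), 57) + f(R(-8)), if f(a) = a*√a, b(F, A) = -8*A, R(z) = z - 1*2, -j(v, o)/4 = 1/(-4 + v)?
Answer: -456 - 10*I*√10 ≈ -456.0 - 31.623*I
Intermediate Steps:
j(v, o) = -4/(-4 + v)
R(z) = -2 + z (R(z) = z - 2 = -2 + z)
f(a) = a^(3/2)
b(j(-22, 15), 57) + f(R(-8)) = -8*57 + (-2 - 8)^(3/2) = -456 + (-10)^(3/2) = -456 - 10*I*√10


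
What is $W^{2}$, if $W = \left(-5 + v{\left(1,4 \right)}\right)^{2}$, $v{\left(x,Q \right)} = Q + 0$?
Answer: $1$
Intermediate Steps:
$v{\left(x,Q \right)} = Q$
$W = 1$ ($W = \left(-5 + 4\right)^{2} = \left(-1\right)^{2} = 1$)
$W^{2} = 1^{2} = 1$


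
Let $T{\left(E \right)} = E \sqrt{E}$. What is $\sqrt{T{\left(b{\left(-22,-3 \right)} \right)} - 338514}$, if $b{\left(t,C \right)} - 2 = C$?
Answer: $\sqrt{-338514 - i} \approx 0.0009 - 581.82 i$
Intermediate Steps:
$b{\left(t,C \right)} = 2 + C$
$T{\left(E \right)} = E^{\frac{3}{2}}$
$\sqrt{T{\left(b{\left(-22,-3 \right)} \right)} - 338514} = \sqrt{\left(2 - 3\right)^{\frac{3}{2}} - 338514} = \sqrt{\left(-1\right)^{\frac{3}{2}} - 338514} = \sqrt{- i - 338514} = \sqrt{-338514 - i}$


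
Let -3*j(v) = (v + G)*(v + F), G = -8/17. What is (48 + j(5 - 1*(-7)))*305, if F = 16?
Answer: -927200/51 ≈ -18180.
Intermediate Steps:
G = -8/17 (G = -8*1/17 = -8/17 ≈ -0.47059)
j(v) = -(16 + v)*(-8/17 + v)/3 (j(v) = -(v - 8/17)*(v + 16)/3 = -(-8/17 + v)*(16 + v)/3 = -(16 + v)*(-8/17 + v)/3)
(48 + j(5 - 1*(-7)))*305 = (48 + (128/51 - 88*(5 - 1*(-7))/17 - (5 - 1*(-7))²/3))*305 = (48 + (128/51 - 88*(5 + 7)/17 - (5 + 7)²/3))*305 = (48 + (128/51 - 88/17*12 - ⅓*12²))*305 = (48 + (128/51 - 1056/17 - ⅓*144))*305 = (48 + (128/51 - 1056/17 - 48))*305 = (48 - 5488/51)*305 = -3040/51*305 = -927200/51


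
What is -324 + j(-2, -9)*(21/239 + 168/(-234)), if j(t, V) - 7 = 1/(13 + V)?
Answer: -12250333/37284 ≈ -328.57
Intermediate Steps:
j(t, V) = 7 + 1/(13 + V)
-324 + j(-2, -9)*(21/239 + 168/(-234)) = -324 + ((92 + 7*(-9))/(13 - 9))*(21/239 + 168/(-234)) = -324 + ((92 - 63)/4)*(21*(1/239) + 168*(-1/234)) = -324 + ((¼)*29)*(21/239 - 28/39) = -324 + (29/4)*(-5873/9321) = -324 - 170317/37284 = -12250333/37284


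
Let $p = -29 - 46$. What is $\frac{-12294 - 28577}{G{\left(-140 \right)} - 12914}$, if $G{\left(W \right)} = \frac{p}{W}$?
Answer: $\frac{1144388}{361577} \approx 3.165$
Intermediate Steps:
$p = -75$
$G{\left(W \right)} = - \frac{75}{W}$
$\frac{-12294 - 28577}{G{\left(-140 \right)} - 12914} = \frac{-12294 - 28577}{- \frac{75}{-140} - 12914} = - \frac{40871}{\left(-75\right) \left(- \frac{1}{140}\right) - 12914} = - \frac{40871}{\frac{15}{28} - 12914} = - \frac{40871}{- \frac{361577}{28}} = \left(-40871\right) \left(- \frac{28}{361577}\right) = \frac{1144388}{361577}$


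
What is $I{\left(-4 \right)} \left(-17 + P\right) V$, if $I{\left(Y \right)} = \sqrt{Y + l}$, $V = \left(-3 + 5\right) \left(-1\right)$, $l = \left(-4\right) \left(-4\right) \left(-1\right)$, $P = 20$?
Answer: $- 12 i \sqrt{5} \approx - 26.833 i$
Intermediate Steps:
$l = -16$ ($l = 16 \left(-1\right) = -16$)
$V = -2$ ($V = 2 \left(-1\right) = -2$)
$I{\left(Y \right)} = \sqrt{-16 + Y}$ ($I{\left(Y \right)} = \sqrt{Y - 16} = \sqrt{-16 + Y}$)
$I{\left(-4 \right)} \left(-17 + P\right) V = \sqrt{-16 - 4} \left(-17 + 20\right) \left(-2\right) = \sqrt{-20} \cdot 3 \left(-2\right) = 2 i \sqrt{5} \cdot 3 \left(-2\right) = 6 i \sqrt{5} \left(-2\right) = - 12 i \sqrt{5}$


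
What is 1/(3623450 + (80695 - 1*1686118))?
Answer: 1/2018027 ≈ 4.9553e-7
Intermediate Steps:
1/(3623450 + (80695 - 1*1686118)) = 1/(3623450 + (80695 - 1686118)) = 1/(3623450 - 1605423) = 1/2018027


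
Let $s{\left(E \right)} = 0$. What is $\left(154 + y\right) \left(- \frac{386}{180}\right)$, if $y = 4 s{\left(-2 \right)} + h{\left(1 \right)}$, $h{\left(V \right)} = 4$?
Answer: $- \frac{15247}{45} \approx -338.82$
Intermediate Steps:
$y = 4$ ($y = 4 \cdot 0 + 4 = 0 + 4 = 4$)
$\left(154 + y\right) \left(- \frac{386}{180}\right) = \left(154 + 4\right) \left(- \frac{386}{180}\right) = 158 \left(\left(-386\right) \frac{1}{180}\right) = 158 \left(- \frac{193}{90}\right) = - \frac{15247}{45}$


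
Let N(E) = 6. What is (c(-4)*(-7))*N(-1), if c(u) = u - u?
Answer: 0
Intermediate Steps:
c(u) = 0
(c(-4)*(-7))*N(-1) = (0*(-7))*6 = 0*6 = 0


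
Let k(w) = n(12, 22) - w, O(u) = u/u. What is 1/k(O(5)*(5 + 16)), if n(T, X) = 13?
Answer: -⅛ ≈ -0.12500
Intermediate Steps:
O(u) = 1
k(w) = 13 - w
1/k(O(5)*(5 + 16)) = 1/(13 - (5 + 16)) = 1/(13 - 21) = 1/(-8) = -⅛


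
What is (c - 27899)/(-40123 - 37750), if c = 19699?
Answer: 8200/77873 ≈ 0.10530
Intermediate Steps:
(c - 27899)/(-40123 - 37750) = (19699 - 27899)/(-40123 - 37750) = -8200/(-77873) = -8200*(-1/77873) = 8200/77873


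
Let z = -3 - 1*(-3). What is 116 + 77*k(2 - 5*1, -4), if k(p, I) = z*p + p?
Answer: -115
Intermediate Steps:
z = 0 (z = -3 + 3 = 0)
k(p, I) = p (k(p, I) = 0*p + p = 0 + p = p)
116 + 77*k(2 - 5*1, -4) = 116 + 77*(2 - 5*1) = 116 + 77*(2 - 5) = 116 + 77*(-3) = 116 - 231 = -115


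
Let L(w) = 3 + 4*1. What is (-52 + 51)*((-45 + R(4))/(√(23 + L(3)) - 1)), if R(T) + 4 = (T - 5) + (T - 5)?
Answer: 51/29 + 51*√30/29 ≈ 11.391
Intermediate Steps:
L(w) = 7 (L(w) = 3 + 4 = 7)
R(T) = -14 + 2*T (R(T) = -4 + ((T - 5) + (T - 5)) = -4 + ((-5 + T) + (-5 + T)) = -4 + (-10 + 2*T) = -14 + 2*T)
(-52 + 51)*((-45 + R(4))/(√(23 + L(3)) - 1)) = (-52 + 51)*((-45 + (-14 + 2*4))/(√(23 + 7) - 1)) = -(-45 + (-14 + 8))/(√30 - 1) = -(-45 - 6)/(-1 + √30) = -(-51)/(-1 + √30) = 51/(-1 + √30)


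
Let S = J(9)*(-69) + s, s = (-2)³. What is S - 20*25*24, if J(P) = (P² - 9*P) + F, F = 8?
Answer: -12560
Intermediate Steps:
J(P) = 8 + P² - 9*P (J(P) = (P² - 9*P) + 8 = 8 + P² - 9*P)
s = -8
S = -560 (S = (8 + 9² - 9*9)*(-69) - 8 = (8 + 81 - 81)*(-69) - 8 = 8*(-69) - 8 = -552 - 8 = -560)
S - 20*25*24 = -560 - 20*25*24 = -560 - 500*24 = -560 - 12000 = -12560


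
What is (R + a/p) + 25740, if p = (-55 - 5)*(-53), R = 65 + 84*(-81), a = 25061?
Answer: 60448241/3180 ≈ 19009.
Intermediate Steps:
R = -6739 (R = 65 - 6804 = -6739)
p = 3180 (p = -60*(-53) = 3180)
(R + a/p) + 25740 = (-6739 + 25061/3180) + 25740 = -21404959/3180 + 25740 = 60448241/3180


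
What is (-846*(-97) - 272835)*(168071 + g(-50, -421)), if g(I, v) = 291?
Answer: -32118923826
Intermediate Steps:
(-846*(-97) - 272835)*(168071 + g(-50, -421)) = (-846*(-97) - 272835)*(168071 + 291) = (82062 - 272835)*168362 = -190773*168362 = -32118923826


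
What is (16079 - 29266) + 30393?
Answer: 17206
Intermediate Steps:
(16079 - 29266) + 30393 = -13187 + 30393 = 17206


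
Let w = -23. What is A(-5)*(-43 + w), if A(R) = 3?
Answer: -198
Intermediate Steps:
A(-5)*(-43 + w) = 3*(-43 - 23) = 3*(-66) = -198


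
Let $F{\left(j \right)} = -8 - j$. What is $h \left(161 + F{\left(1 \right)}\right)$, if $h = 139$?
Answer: $21128$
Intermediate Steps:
$h \left(161 + F{\left(1 \right)}\right) = 139 \left(161 - 9\right) = 139 \cdot 152 = 21128$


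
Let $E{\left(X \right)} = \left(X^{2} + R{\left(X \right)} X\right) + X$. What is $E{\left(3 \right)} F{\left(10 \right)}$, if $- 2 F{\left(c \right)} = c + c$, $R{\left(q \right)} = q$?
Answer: $-210$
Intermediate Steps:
$E{\left(X \right)} = X + 2 X^{2}$ ($E{\left(X \right)} = \left(X^{2} + X X\right) + X = \left(X^{2} + X^{2}\right) + X = 2 X^{2} + X = X + 2 X^{2}$)
$F{\left(c \right)} = - c$ ($F{\left(c \right)} = - \frac{c + c}{2} = - \frac{2 c}{2} = - c$)
$E{\left(3 \right)} F{\left(10 \right)} = 3 \left(1 + 2 \cdot 3\right) \left(\left(-1\right) 10\right) = 3 \left(1 + 6\right) \left(-10\right) = 3 \cdot 7 \left(-10\right) = 21 \left(-10\right) = -210$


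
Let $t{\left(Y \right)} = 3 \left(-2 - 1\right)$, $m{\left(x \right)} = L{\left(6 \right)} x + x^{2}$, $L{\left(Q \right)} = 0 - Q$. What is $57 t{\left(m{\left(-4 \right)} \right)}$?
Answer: $-513$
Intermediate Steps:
$L{\left(Q \right)} = - Q$
$m{\left(x \right)} = x^{2} - 6 x$ ($m{\left(x \right)} = \left(-1\right) 6 x + x^{2} = - 6 x + x^{2} = x^{2} - 6 x$)
$t{\left(Y \right)} = -9$ ($t{\left(Y \right)} = 3 \left(-3\right) = -9$)
$57 t{\left(m{\left(-4 \right)} \right)} = 57 \left(-9\right) = -513$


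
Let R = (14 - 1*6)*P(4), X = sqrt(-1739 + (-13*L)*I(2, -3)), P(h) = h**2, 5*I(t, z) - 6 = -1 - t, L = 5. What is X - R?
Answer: -128 + I*sqrt(1778) ≈ -128.0 + 42.166*I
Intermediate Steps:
I(t, z) = 1 - t/5 (I(t, z) = 6/5 + (-1 - t)/5 = 6/5 + (-1/5 - t/5) = 1 - t/5)
X = I*sqrt(1778) (X = sqrt(-1739 + (-13*5)*(1 - 1/5*2)) = sqrt(-1739 - 65*(1 - 2/5)) = sqrt(-1739 - 65*3/5) = sqrt(-1739 - 39) = sqrt(-1778) = I*sqrt(1778) ≈ 42.166*I)
R = 128 (R = (14 - 1*6)*4**2 = (14 - 6)*16 = 8*16 = 128)
X - R = I*sqrt(1778) - 1*128 = I*sqrt(1778) - 128 = -128 + I*sqrt(1778)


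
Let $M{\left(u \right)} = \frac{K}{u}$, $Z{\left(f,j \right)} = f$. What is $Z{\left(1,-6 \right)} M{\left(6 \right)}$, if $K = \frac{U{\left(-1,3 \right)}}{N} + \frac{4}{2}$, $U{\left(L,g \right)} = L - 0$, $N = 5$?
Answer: $\frac{3}{10} \approx 0.3$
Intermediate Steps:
$U{\left(L,g \right)} = L$ ($U{\left(L,g \right)} = L + 0 = L$)
$K = \frac{9}{5}$ ($K = - \frac{1}{5} + \frac{4}{2} = \left(-1\right) \frac{1}{5} + 4 \cdot \frac{1}{2} = - \frac{1}{5} + 2 = \frac{9}{5} \approx 1.8$)
$M{\left(u \right)} = \frac{9}{5 u}$
$Z{\left(1,-6 \right)} M{\left(6 \right)} = 1 \frac{9}{5 \cdot 6} = 1 \cdot \frac{9}{5} \cdot \frac{1}{6} = 1 \cdot \frac{3}{10} = \frac{3}{10}$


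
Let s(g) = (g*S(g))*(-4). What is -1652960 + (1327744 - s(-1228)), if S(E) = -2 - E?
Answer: -6347328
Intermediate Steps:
s(g) = -4*g*(-2 - g) (s(g) = (g*(-2 - g))*(-4) = -4*g*(-2 - g))
-1652960 + (1327744 - s(-1228)) = -1652960 + (1327744 - 4*(-1228)*(2 - 1228)) = -1652960 + (1327744 - 4*(-1228)*(-1226)) = -1652960 + (1327744 - 1*6022112) = -1652960 + (1327744 - 6022112) = -1652960 - 4694368 = -6347328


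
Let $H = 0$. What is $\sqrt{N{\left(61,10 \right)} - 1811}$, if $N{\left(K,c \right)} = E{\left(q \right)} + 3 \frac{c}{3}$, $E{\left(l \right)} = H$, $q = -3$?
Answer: $i \sqrt{1801} \approx 42.438 i$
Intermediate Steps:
$E{\left(l \right)} = 0$
$N{\left(K,c \right)} = c$ ($N{\left(K,c \right)} = 0 + 3 \frac{c}{3} = 0 + c = c$)
$\sqrt{N{\left(61,10 \right)} - 1811} = \sqrt{10 - 1811} = \sqrt{-1801} = i \sqrt{1801}$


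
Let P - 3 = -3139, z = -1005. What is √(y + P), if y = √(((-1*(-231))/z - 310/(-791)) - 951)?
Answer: 2*√(-55050167376400 + 264985*I*√4172814719570)/264985 ≈ 0.27532 + 56.001*I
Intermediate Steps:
P = -3136 (P = 3 - 3139 = -3136)
y = 4*I*√4172814719570/264985 (y = √((-1*(-231)/(-1005) - 310/(-791)) - 951) = √((231*(-1/1005) - 310*(-1/791)) - 951) = √((-77/335 + 310/791) - 951) = √(42943/264985 - 951) = √(-251957792/264985) = 4*I*√4172814719570/264985 ≈ 30.836*I)
√(y + P) = √(4*I*√4172814719570/264985 - 3136) = √(-3136 + 4*I*√4172814719570/264985)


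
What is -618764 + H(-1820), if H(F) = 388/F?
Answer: -281537717/455 ≈ -6.1876e+5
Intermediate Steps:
-618764 + H(-1820) = -618764 + 388/(-1820) = -618764 + 388*(-1/1820) = -618764 - 97/455 = -281537717/455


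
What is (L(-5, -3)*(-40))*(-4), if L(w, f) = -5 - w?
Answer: 0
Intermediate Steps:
(L(-5, -3)*(-40))*(-4) = ((-5 - 1*(-5))*(-40))*(-4) = ((-5 + 5)*(-40))*(-4) = (0*(-40))*(-4) = 0*(-4) = 0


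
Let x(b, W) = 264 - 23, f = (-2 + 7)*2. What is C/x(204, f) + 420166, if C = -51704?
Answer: 101208302/241 ≈ 4.1995e+5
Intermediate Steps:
f = 10 (f = 5*2 = 10)
x(b, W) = 241
C/x(204, f) + 420166 = -51704/241 + 420166 = 101208302/241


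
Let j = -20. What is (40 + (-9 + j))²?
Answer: 121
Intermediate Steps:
(40 + (-9 + j))² = (40 + (-9 - 20))² = (40 - 29)² = 11² = 121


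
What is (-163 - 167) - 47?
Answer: -377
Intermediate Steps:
(-163 - 167) - 47 = -330 - 47 = -377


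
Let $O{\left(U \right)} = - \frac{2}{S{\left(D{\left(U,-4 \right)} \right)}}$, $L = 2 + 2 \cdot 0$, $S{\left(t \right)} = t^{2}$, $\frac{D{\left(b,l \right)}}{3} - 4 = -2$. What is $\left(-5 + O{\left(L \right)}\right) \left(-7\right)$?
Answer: $\frac{637}{18} \approx 35.389$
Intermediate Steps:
$D{\left(b,l \right)} = 6$ ($D{\left(b,l \right)} = 12 + 3 \left(-2\right) = 12 - 6 = 6$)
$L = 2$ ($L = 2 + 0 = 2$)
$O{\left(U \right)} = - \frac{1}{18}$ ($O{\left(U \right)} = - \frac{2}{6^{2}} = - \frac{2}{36} = \left(-2\right) \frac{1}{36} = - \frac{1}{18}$)
$\left(-5 + O{\left(L \right)}\right) \left(-7\right) = \left(-5 - \frac{1}{18}\right) \left(-7\right) = \left(- \frac{91}{18}\right) \left(-7\right) = \frac{637}{18}$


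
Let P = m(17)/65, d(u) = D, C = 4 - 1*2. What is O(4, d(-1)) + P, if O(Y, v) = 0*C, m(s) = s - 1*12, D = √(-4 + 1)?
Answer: 1/13 ≈ 0.076923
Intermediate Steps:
C = 2 (C = 4 - 2 = 2)
D = I*√3 (D = √(-3) = I*√3 ≈ 1.732*I)
m(s) = -12 + s (m(s) = s - 12 = -12 + s)
d(u) = I*√3
O(Y, v) = 0 (O(Y, v) = 0*2 = 0)
P = 1/13 (P = (-12 + 17)/65 = 5*(1/65) = 1/13 ≈ 0.076923)
O(4, d(-1)) + P = 0 + 1/13 = 1/13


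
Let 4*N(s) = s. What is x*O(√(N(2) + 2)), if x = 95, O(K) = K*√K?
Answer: 95*2^(¼)*5^(¾)/2 ≈ 188.88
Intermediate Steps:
N(s) = s/4
O(K) = K^(3/2)
x*O(√(N(2) + 2)) = 95*(√((¼)*2 + 2))^(3/2) = 95*(√(½ + 2))^(3/2) = 95*(√(5/2))^(3/2) = 95*(√10/2)^(3/2) = 95*(2^(¼)*5^(¾)/2) = 95*2^(¼)*5^(¾)/2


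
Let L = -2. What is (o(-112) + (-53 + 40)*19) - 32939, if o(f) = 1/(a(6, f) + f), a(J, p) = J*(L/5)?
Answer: -18982397/572 ≈ -33186.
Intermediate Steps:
a(J, p) = -2*J/5 (a(J, p) = J*(-2/5) = J*(-2*⅕) = J*(-⅖) = -2*J/5)
o(f) = 1/(-12/5 + f) (o(f) = 1/(-⅖*6 + f) = 1/(-12/5 + f))
(o(-112) + (-53 + 40)*19) - 32939 = (5/(-12 + 5*(-112)) + (-53 + 40)*19) - 32939 = (5/(-12 - 560) - 13*19) - 32939 = (5/(-572) - 247) - 32939 = (5*(-1/572) - 247) - 32939 = (-5/572 - 247) - 32939 = -141289/572 - 32939 = -18982397/572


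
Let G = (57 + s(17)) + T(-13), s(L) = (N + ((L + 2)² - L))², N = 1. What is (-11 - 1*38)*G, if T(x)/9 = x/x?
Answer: -5835459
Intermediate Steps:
T(x) = 9 (T(x) = 9*(x/x) = 9*1 = 9)
s(L) = (1 + (2 + L)² - L)² (s(L) = (1 + ((L + 2)² - L))² = (1 + ((2 + L)² - L))² = (1 + (2 + L)² - L)²)
G = 119091 (G = (57 + (1 + (2 + 17)² - 1*17)²) + 9 = (57 + (1 + 19² - 17)²) + 9 = (57 + (1 + 361 - 17)²) + 9 = (57 + 345²) + 9 = (57 + 119025) + 9 = 119082 + 9 = 119091)
(-11 - 1*38)*G = (-11 - 1*38)*119091 = (-11 - 38)*119091 = -49*119091 = -5835459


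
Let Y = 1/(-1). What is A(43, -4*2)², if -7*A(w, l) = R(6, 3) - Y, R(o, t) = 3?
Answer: 16/49 ≈ 0.32653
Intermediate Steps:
Y = -1
A(w, l) = -4/7 (A(w, l) = -(3 - 1*(-1))/7 = -(3 + 1)/7 = -⅐*4 = -4/7)
A(43, -4*2)² = (-4/7)² = 16/49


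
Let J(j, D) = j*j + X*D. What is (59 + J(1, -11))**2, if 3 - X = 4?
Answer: 5041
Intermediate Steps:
X = -1 (X = 3 - 1*4 = 3 - 4 = -1)
J(j, D) = j**2 - D (J(j, D) = j*j - D = j**2 - D)
(59 + J(1, -11))**2 = (59 + (1**2 - 1*(-11)))**2 = (59 + (1 + 11))**2 = (59 + 12)**2 = 71**2 = 5041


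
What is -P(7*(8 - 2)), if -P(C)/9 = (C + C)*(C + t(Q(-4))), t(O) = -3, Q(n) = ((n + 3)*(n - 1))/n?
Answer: 29484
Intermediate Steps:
Q(n) = (-1 + n)*(3 + n)/n (Q(n) = ((3 + n)*(-1 + n))/n = ((-1 + n)*(3 + n))/n = (-1 + n)*(3 + n)/n)
P(C) = -18*C*(-3 + C) (P(C) = -9*(C + C)*(C - 3) = -9*2*C*(-3 + C) = -18*C*(-3 + C))
-P(7*(8 - 2)) = -18*7*(8 - 2)*(3 - 7*(8 - 2)) = -18*7*6*(3 - 7*6) = -18*42*(3 - 1*42) = -18*42*(3 - 42) = -18*42*(-39) = -1*(-29484) = 29484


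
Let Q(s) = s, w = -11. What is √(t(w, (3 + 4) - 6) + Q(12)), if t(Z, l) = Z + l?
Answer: √2 ≈ 1.4142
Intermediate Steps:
√(t(w, (3 + 4) - 6) + Q(12)) = √((-11 + ((3 + 4) - 6)) + 12) = √((-11 + (7 - 6)) + 12) = √((-11 + 1) + 12) = √(-10 + 12) = √2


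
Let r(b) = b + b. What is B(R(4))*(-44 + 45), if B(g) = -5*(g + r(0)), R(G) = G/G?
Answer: -5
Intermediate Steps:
r(b) = 2*b
R(G) = 1
B(g) = -5*g (B(g) = -5*(g + 2*0) = -5*(g + 0) = -5*g)
B(R(4))*(-44 + 45) = (-5*1)*(-44 + 45) = -5*1 = -5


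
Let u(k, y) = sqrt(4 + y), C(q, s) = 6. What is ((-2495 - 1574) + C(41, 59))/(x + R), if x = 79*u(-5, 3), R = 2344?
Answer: -9523672/5450649 + 320977*sqrt(7)/5450649 ≈ -1.5915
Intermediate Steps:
x = 79*sqrt(7) (x = 79*sqrt(4 + 3) = 79*sqrt(7) ≈ 209.01)
((-2495 - 1574) + C(41, 59))/(x + R) = ((-2495 - 1574) + 6)/(79*sqrt(7) + 2344) = (-4069 + 6)/(2344 + 79*sqrt(7)) = -4063/(2344 + 79*sqrt(7))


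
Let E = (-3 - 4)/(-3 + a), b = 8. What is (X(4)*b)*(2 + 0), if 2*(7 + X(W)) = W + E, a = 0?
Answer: -184/3 ≈ -61.333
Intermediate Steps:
E = 7/3 (E = (-3 - 4)/(-3 + 0) = -7/(-3) = -7*(-⅓) = 7/3 ≈ 2.3333)
X(W) = -35/6 + W/2 (X(W) = -7 + (W + 7/3)/2 = -7 + (7/3 + W)/2 = -7 + (7/6 + W/2) = -35/6 + W/2)
(X(4)*b)*(2 + 0) = ((-35/6 + (½)*4)*8)*(2 + 0) = ((-35/6 + 2)*8)*2 = -23/6*8*2 = -92/3*2 = -184/3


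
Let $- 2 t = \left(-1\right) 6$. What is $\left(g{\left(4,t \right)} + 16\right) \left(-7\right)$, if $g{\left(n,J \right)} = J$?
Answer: $-133$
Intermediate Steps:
$t = 3$ ($t = - \frac{\left(-1\right) 6}{2} = \left(- \frac{1}{2}\right) \left(-6\right) = 3$)
$\left(g{\left(4,t \right)} + 16\right) \left(-7\right) = \left(3 + 16\right) \left(-7\right) = 19 \left(-7\right) = -133$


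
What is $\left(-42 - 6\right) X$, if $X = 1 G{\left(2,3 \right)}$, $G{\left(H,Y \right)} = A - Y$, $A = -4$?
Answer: $336$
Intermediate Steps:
$G{\left(H,Y \right)} = -4 - Y$
$X = -7$ ($X = 1 \left(-4 - 3\right) = 1 \left(-7\right) = -7$)
$\left(-42 - 6\right) X = \left(-42 - 6\right) \left(-7\right) = \left(-48\right) \left(-7\right) = 336$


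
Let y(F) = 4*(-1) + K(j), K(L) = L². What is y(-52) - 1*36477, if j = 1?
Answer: -36480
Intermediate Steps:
y(F) = -3 (y(F) = 4*(-1) + 1² = -4 + 1 = -3)
y(-52) - 1*36477 = -3 - 1*36477 = -3 - 36477 = -36480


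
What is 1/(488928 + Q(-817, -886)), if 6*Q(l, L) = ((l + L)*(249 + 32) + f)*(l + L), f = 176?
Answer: 6/817592569 ≈ 7.3386e-9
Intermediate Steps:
Q(l, L) = (L + l)*(176 + 281*L + 281*l)/6 (Q(l, L) = (((l + L)*(249 + 32) + 176)*(l + L))/6 = (((L + l)*281 + 176)*(L + l))/6 = (((281*L + 281*l) + 176)*(L + l))/6 = ((176 + 281*L + 281*l)*(L + l))/6 = ((L + l)*(176 + 281*L + 281*l))/6 = (L + l)*(176 + 281*L + 281*l)/6)
1/(488928 + Q(-817, -886)) = 1/(488928 + ((88/3)*(-886) + (88/3)*(-817) + (281/6)*(-886)² + (281/6)*(-817)² + (281/3)*(-886)*(-817))) = 1/(488928 + (-77968/3 - 71896/3 + (281/6)*784996 + (281/6)*667489 + 203405222/3)) = 1/(488928 + (-77968/3 - 71896/3 + 110291938/3 + 187564409/6 + 203405222/3)) = 1/(488928 + 814659001/6) = 1/(817592569/6) = 6/817592569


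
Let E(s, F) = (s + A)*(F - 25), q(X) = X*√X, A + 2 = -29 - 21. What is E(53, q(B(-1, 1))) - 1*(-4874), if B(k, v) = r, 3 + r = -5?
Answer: 4849 - 16*I*√2 ≈ 4849.0 - 22.627*I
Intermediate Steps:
r = -8 (r = -3 - 5 = -8)
B(k, v) = -8
A = -52 (A = -2 + (-29 - 21) = -2 - 50 = -52)
q(X) = X^(3/2)
E(s, F) = (-52 + s)*(-25 + F) (E(s, F) = (s - 52)*(F - 25) = (-52 + s)*(-25 + F))
E(53, q(B(-1, 1))) - 1*(-4874) = (1300 - (-832)*I*√2 - 25*53 + (-8)^(3/2)*53) - 1*(-4874) = (1300 - (-832)*I*√2 - 1325 - 16*I*√2*53) + 4874 = (1300 + 832*I*√2 - 1325 - 848*I*√2) + 4874 = (-25 - 16*I*√2) + 4874 = 4849 - 16*I*√2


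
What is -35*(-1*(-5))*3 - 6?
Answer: -531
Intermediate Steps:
-35*(-1*(-5))*3 - 6 = -175*3 - 6 = -35*15 - 6 = -525 - 6 = -531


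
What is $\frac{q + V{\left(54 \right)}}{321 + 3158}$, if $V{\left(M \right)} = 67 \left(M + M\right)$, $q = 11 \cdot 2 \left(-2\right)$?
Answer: $\frac{7192}{3479} \approx 2.0673$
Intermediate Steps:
$q = -44$ ($q = 22 \left(-2\right) = -44$)
$V{\left(M \right)} = 134 M$ ($V{\left(M \right)} = 67 \cdot 2 M = 134 M$)
$\frac{q + V{\left(54 \right)}}{321 + 3158} = \frac{-44 + 134 \cdot 54}{321 + 3158} = \frac{-44 + 7236}{3479} = 7192 \cdot \frac{1}{3479} = \frac{7192}{3479}$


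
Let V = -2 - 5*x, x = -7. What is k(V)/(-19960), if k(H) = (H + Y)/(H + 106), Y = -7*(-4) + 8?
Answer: -69/2774440 ≈ -2.4870e-5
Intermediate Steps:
V = 33 (V = -2 - 5*(-7) = -2 + 35 = 33)
Y = 36 (Y = 28 + 8 = 36)
k(H) = (36 + H)/(106 + H) (k(H) = (H + 36)/(H + 106) = (36 + H)/(106 + H))
k(V)/(-19960) = ((36 + 33)/(106 + 33))/(-19960) = (69/139)*(-1/19960) = -69/2774440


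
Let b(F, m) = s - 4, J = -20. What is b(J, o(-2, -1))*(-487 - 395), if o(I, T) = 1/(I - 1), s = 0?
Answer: 3528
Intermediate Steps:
o(I, T) = 1/(-1 + I)
b(F, m) = -4 (b(F, m) = 0 - 4 = -4)
b(J, o(-2, -1))*(-487 - 395) = -4*(-487 - 395) = -4*(-882) = 3528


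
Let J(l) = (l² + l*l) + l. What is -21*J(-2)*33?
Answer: -4158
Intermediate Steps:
J(l) = l + 2*l² (J(l) = (l² + l²) + l = 2*l² + l = l + 2*l²)
-21*J(-2)*33 = -(-42)*(1 + 2*(-2))*33 = -(-42)*(1 - 4)*33 = -(-42)*(-3)*33 = -21*6*33 = -126*33 = -4158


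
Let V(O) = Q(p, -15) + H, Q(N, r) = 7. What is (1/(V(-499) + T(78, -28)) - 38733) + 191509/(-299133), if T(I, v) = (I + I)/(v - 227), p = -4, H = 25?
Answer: -30912783248359/798086844 ≈ -38734.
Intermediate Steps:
T(I, v) = 2*I/(-227 + v) (T(I, v) = (2*I)/(-227 + v) = 2*I/(-227 + v))
V(O) = 32 (V(O) = 7 + 25 = 32)
(1/(V(-499) + T(78, -28)) - 38733) + 191509/(-299133) = (1/(32 + 2*78/(-227 - 28)) - 38733) + 191509/(-299133) = (1/(32 + 2*78/(-255)) - 38733) + 191509*(-1/299133) = (1/(32 + 2*78*(-1/255)) - 38733) - 191509/299133 = (1/(32 - 52/85) - 38733) - 191509/299133 = (1/(2668/85) - 38733) - 191509/299133 = (85/2668 - 38733) - 191509/299133 = -103339559/2668 - 191509/299133 = -30912783248359/798086844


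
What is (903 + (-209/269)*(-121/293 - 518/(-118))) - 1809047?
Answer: -8408251021564/4650203 ≈ -1.8081e+6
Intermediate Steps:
(903 + (-209/269)*(-121/293 - 518/(-118))) - 1809047 = (903 + (-209*1/269)*(-121*1/293 - 518*(-1/118))) - 1809047 = (903 - 209*(-121/293 + 259/59)/269) - 1809047 = (903 - 209/269*68748/17287) - 1809047 = (903 - 14368332/4650203) - 1809047 = 4184764977/4650203 - 1809047 = -8408251021564/4650203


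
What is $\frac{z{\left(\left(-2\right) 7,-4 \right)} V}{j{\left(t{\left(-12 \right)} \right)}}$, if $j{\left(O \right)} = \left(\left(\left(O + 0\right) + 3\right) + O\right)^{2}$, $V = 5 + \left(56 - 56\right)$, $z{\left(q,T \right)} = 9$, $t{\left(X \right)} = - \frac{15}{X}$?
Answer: $\frac{180}{121} \approx 1.4876$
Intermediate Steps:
$V = 5$ ($V = 5 + 0 = 5$)
$j{\left(O \right)} = \left(3 + 2 O\right)^{2}$ ($j{\left(O \right)} = \left(\left(O + 3\right) + O\right)^{2} = \left(\left(3 + O\right) + O\right)^{2} = \left(3 + 2 O\right)^{2}$)
$\frac{z{\left(\left(-2\right) 7,-4 \right)} V}{j{\left(t{\left(-12 \right)} \right)}} = \frac{9 \cdot 5}{\left(3 + 2 \left(- \frac{15}{-12}\right)\right)^{2}} = \frac{45}{\left(3 + 2 \left(\left(-15\right) \left(- \frac{1}{12}\right)\right)\right)^{2}} = \frac{45}{\left(3 + 2 \cdot \frac{5}{4}\right)^{2}} = \frac{45}{\left(3 + \frac{5}{2}\right)^{2}} = \frac{45}{\left(\frac{11}{2}\right)^{2}} = \frac{45}{\frac{121}{4}} = 45 \cdot \frac{4}{121} = \frac{180}{121}$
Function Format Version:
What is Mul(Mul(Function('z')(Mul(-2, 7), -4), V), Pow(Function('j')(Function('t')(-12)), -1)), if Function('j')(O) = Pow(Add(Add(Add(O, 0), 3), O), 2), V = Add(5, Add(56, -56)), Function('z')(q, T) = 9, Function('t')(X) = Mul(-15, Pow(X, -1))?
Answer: Rational(180, 121) ≈ 1.4876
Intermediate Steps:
V = 5 (V = Add(5, 0) = 5)
Function('j')(O) = Pow(Add(3, Mul(2, O)), 2) (Function('j')(O) = Pow(Add(Add(O, 3), O), 2) = Pow(Add(Add(3, O), O), 2) = Pow(Add(3, Mul(2, O)), 2))
Mul(Mul(Function('z')(Mul(-2, 7), -4), V), Pow(Function('j')(Function('t')(-12)), -1)) = Mul(Mul(9, 5), Pow(Pow(Add(3, Mul(2, Mul(-15, Pow(-12, -1)))), 2), -1)) = Mul(45, Pow(Pow(Add(3, Mul(2, Mul(-15, Rational(-1, 12)))), 2), -1)) = Mul(45, Pow(Pow(Add(3, Mul(2, Rational(5, 4))), 2), -1)) = Mul(45, Pow(Pow(Add(3, Rational(5, 2)), 2), -1)) = Mul(45, Pow(Pow(Rational(11, 2), 2), -1)) = Mul(45, Pow(Rational(121, 4), -1)) = Mul(45, Rational(4, 121)) = Rational(180, 121)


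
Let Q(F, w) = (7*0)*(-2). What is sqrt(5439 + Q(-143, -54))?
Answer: 7*sqrt(111) ≈ 73.750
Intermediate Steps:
Q(F, w) = 0 (Q(F, w) = 0*(-2) = 0)
sqrt(5439 + Q(-143, -54)) = sqrt(5439 + 0) = sqrt(5439) = 7*sqrt(111)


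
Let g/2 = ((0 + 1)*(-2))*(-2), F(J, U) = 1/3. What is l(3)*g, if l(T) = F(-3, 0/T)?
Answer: 8/3 ≈ 2.6667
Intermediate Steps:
F(J, U) = ⅓
l(T) = ⅓
g = 8 (g = 2*(((0 + 1)*(-2))*(-2)) = 2*((1*(-2))*(-2)) = 2*(-2*(-2)) = 2*4 = 8)
l(3)*g = (⅓)*8 = 8/3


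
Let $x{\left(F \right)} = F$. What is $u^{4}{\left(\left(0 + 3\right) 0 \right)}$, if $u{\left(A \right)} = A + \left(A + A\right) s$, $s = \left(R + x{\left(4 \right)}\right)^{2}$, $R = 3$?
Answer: $0$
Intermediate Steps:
$s = 49$ ($s = \left(3 + 4\right)^{2} = 7^{2} = 49$)
$u{\left(A \right)} = 99 A$ ($u{\left(A \right)} = A + \left(A + A\right) 49 = A + 2 A 49 = A + 98 A = 99 A$)
$u^{4}{\left(\left(0 + 3\right) 0 \right)} = \left(99 \left(0 + 3\right) 0\right)^{4} = \left(99 \cdot 3 \cdot 0\right)^{4} = \left(99 \cdot 0\right)^{4} = 0^{4} = 0$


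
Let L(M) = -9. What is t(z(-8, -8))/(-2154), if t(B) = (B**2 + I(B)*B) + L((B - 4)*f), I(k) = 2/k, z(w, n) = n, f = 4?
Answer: -19/718 ≈ -0.026462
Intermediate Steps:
t(B) = -7 + B**2 (t(B) = (B**2 + (2/B)*B) - 9 = (B**2 + 2) - 9 = (2 + B**2) - 9 = -7 + B**2)
t(z(-8, -8))/(-2154) = (-7 + (-8)**2)/(-2154) = (-7 + 64)*(-1/2154) = 57*(-1/2154) = -19/718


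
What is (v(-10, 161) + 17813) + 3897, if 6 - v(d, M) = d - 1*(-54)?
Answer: 21672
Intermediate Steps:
v(d, M) = -48 - d (v(d, M) = 6 - (d - 1*(-54)) = 6 - (d + 54) = 6 - (54 + d) = 6 + (-54 - d) = -48 - d)
(v(-10, 161) + 17813) + 3897 = ((-48 - 1*(-10)) + 17813) + 3897 = ((-48 + 10) + 17813) + 3897 = (-38 + 17813) + 3897 = 17775 + 3897 = 21672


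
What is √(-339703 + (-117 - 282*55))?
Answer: I*√355330 ≈ 596.1*I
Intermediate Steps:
√(-339703 + (-117 - 282*55)) = √(-339703 + (-117 - 15510)) = √(-339703 - 15627) = √(-355330) = I*√355330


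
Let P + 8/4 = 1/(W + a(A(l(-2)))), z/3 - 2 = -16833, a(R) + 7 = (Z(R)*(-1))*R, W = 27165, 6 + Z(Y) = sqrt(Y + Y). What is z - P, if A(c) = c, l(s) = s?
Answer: -18603543572579/368452666 + I/184226333 ≈ -50491.0 + 5.4281e-9*I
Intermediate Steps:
Z(Y) = -6 + sqrt(2)*sqrt(Y) (Z(Y) = -6 + sqrt(Y + Y) = -6 + sqrt(2*Y) = -6 + sqrt(2)*sqrt(Y))
a(R) = -7 + R*(6 - sqrt(2)*sqrt(R)) (a(R) = -7 + ((-6 + sqrt(2)*sqrt(R))*(-1))*R = -7 + (6 - sqrt(2)*sqrt(R))*R = -7 + R*(6 - sqrt(2)*sqrt(R)))
z = -50493 (z = 6 + 3*(-16833) = 6 - 50499 = -50493)
P = -2 + (27146 - 4*I)/736905332 (P = -2 + 1/(27165 + (-7 + 6*(-2) - sqrt(2)*(-2)**(3/2))) = -2 + 1/(27165 + (-7 - 12 - sqrt(2)*(-2*I*sqrt(2)))) = -2 + 1/(27165 + (-7 - 12 + 4*I)) = -2 + 1/(27165 + (-19 + 4*I)) = -2 + 1/(27146 + 4*I) = -2 + (27146 - 4*I)/736905332 ≈ -2.0 - 5.4281e-9*I)
z - P = -50493 - (-736891759/368452666 - I/184226333) = -50493 + (736891759/368452666 + I/184226333) = -18603543572579/368452666 + I/184226333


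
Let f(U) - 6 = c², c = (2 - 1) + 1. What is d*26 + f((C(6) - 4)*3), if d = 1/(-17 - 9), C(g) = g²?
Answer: 9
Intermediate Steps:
c = 2 (c = 1 + 1 = 2)
d = -1/26 (d = 1/(-26) = -1/26 ≈ -0.038462)
f(U) = 10 (f(U) = 6 + 2² = 6 + 4 = 10)
d*26 + f((C(6) - 4)*3) = -1/26*26 + 10 = -1 + 10 = 9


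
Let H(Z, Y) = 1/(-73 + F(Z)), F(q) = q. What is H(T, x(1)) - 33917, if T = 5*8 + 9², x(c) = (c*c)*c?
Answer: -1628015/48 ≈ -33917.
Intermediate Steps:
x(c) = c³ (x(c) = c²*c = c³)
T = 121 (T = 40 + 81 = 121)
H(Z, Y) = 1/(-73 + Z)
H(T, x(1)) - 33917 = 1/(-73 + 121) - 33917 = 1/48 - 33917 = -1628015/48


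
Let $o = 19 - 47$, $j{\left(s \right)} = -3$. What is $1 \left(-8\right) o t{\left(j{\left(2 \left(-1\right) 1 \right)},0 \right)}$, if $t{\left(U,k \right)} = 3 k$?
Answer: $0$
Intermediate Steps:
$o = -28$ ($o = 19 - 47 = -28$)
$1 \left(-8\right) o t{\left(j{\left(2 \left(-1\right) 1 \right)},0 \right)} = 1 \left(-8\right) \left(-28\right) 3 \cdot 0 = \left(-8\right) \left(-28\right) 0 = 224 \cdot 0 = 0$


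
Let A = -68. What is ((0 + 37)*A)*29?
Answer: -72964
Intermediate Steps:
((0 + 37)*A)*29 = ((0 + 37)*(-68))*29 = (37*(-68))*29 = -2516*29 = -72964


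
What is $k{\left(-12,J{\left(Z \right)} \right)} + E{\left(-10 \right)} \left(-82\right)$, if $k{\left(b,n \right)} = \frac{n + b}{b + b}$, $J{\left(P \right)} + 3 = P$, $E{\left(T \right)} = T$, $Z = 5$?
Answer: $\frac{9845}{12} \approx 820.42$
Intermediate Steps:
$J{\left(P \right)} = -3 + P$
$k{\left(b,n \right)} = \frac{b + n}{2 b}$
$k{\left(-12,J{\left(Z \right)} \right)} + E{\left(-10 \right)} \left(-82\right) = \frac{-12 + \left(-3 + 5\right)}{2 \left(-12\right)} - -820 = \frac{1}{2} \left(- \frac{1}{12}\right) \left(-12 + 2\right) + 820 = \frac{1}{2} \left(- \frac{1}{12}\right) \left(-10\right) + 820 = \frac{5}{12} + 820 = \frac{9845}{12}$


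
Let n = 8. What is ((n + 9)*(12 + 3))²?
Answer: 65025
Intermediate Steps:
((n + 9)*(12 + 3))² = ((8 + 9)*(12 + 3))² = (17*15)² = 255² = 65025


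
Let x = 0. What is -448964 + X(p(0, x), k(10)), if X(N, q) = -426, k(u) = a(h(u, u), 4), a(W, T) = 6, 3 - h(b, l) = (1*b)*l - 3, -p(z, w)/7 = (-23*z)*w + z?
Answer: -449390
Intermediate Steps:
p(z, w) = -7*z + 161*w*z (p(z, w) = -7*((-23*z)*w + z) = -7*(-23*w*z + z) = -7*(z - 23*w*z) = -7*z + 161*w*z)
h(b, l) = 6 - b*l (h(b, l) = 3 - ((1*b)*l - 3) = 3 - (b*l - 3) = 3 - (-3 + b*l) = 3 + (3 - b*l) = 6 - b*l)
k(u) = 6
-448964 + X(p(0, x), k(10)) = -448964 - 426 = -449390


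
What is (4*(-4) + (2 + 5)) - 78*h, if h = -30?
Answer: 2331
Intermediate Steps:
(4*(-4) + (2 + 5)) - 78*h = (4*(-4) + (2 + 5)) - 78*(-30) = (-16 + 7) + 2340 = -9 + 2340 = 2331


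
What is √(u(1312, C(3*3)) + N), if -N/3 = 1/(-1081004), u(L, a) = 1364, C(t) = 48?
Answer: √398482250784209/540502 ≈ 36.932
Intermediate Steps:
N = 3/1081004 (N = -3/(-1081004) = -3*(-1/1081004) = 3/1081004 ≈ 2.7752e-6)
√(u(1312, C(3*3)) + N) = √(1364 + 3/1081004) = √(1474489459/1081004) = √398482250784209/540502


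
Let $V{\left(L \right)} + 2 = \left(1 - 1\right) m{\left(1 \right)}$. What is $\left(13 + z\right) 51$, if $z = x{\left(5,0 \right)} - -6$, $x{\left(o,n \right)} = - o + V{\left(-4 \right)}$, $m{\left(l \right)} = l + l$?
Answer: $612$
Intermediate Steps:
$m{\left(l \right)} = 2 l$
$V{\left(L \right)} = -2$ ($V{\left(L \right)} = -2 + \left(1 - 1\right) 2 \cdot 1 = -2 + 0 \cdot 2 = -2 + 0 = -2$)
$x{\left(o,n \right)} = -2 - o$ ($x{\left(o,n \right)} = - o - 2 = -2 - o$)
$z = -1$ ($z = \left(-2 - 5\right) - -6 = \left(-2 - 5\right) + 6 = -7 + 6 = -1$)
$\left(13 + z\right) 51 = \left(13 - 1\right) 51 = 12 \cdot 51 = 612$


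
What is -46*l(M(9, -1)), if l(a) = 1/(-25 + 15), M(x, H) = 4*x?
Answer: 23/5 ≈ 4.6000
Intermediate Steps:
l(a) = -1/10 (l(a) = 1/(-10) = -1/10)
-46*l(M(9, -1)) = -46*(-1/10) = 23/5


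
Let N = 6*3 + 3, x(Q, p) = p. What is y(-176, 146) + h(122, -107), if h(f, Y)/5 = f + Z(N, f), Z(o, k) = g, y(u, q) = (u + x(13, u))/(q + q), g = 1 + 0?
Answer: 44807/73 ≈ 613.79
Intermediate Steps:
g = 1
N = 21 (N = 18 + 3 = 21)
y(u, q) = u/q (y(u, q) = (u + u)/(q + q) = (2*u)/((2*q)) = (2*u)*(1/(2*q)) = u/q)
Z(o, k) = 1
h(f, Y) = 5 + 5*f (h(f, Y) = 5*(f + 1) = 5*(1 + f) = 5 + 5*f)
y(-176, 146) + h(122, -107) = -176/146 + (5 + 5*122) = -176*1/146 + (5 + 610) = -88/73 + 615 = 44807/73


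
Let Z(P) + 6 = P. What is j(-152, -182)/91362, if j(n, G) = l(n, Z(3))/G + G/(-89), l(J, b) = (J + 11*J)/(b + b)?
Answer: 1517/369970419 ≈ 4.1003e-6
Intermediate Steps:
Z(P) = -6 + P
l(J, b) = 6*J/b (l(J, b) = (12*J)/((2*b)) = (12*J)*(1/(2*b)) = 6*J/b)
j(n, G) = -G/89 - 2*n/G (j(n, G) = (6*n/(-6 + 3))/G + G/(-89) = (6*n/(-3))/G + G*(-1/89) = (6*n*(-⅓))/G - G/89 = (-2*n)/G - G/89 = -2*n/G - G/89 = -G/89 - 2*n/G)
j(-152, -182)/91362 = (-1/89*(-182) - 2*(-152)/(-182))/91362 = (182/89 - 2*(-152)*(-1/182))*(1/91362) = (182/89 - 152/91)*(1/91362) = (3034/8099)*(1/91362) = 1517/369970419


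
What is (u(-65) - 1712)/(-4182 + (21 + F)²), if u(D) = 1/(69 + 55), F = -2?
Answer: 212287/473804 ≈ 0.44805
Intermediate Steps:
u(D) = 1/124
(u(-65) - 1712)/(-4182 + (21 + F)²) = (1/124 - 1712)/(-4182 + (21 - 2)²) = -212287/(124*(-4182 + 19²)) = -212287/(124*(-4182 + 361)) = -212287/124/(-3821) = -212287/124*(-1/3821) = 212287/473804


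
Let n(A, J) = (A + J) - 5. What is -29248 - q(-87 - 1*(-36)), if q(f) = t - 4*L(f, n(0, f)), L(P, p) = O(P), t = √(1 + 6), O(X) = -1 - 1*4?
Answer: -29268 - √7 ≈ -29271.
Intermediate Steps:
n(A, J) = -5 + A + J
O(X) = -5 (O(X) = -1 - 4 = -5)
t = √7 ≈ 2.6458
L(P, p) = -5
q(f) = 20 + √7 (q(f) = √7 - 4*(-5) = √7 + 20 = 20 + √7)
-29248 - q(-87 - 1*(-36)) = -29248 - (20 + √7) = -29248 + (-20 - √7) = -29268 - √7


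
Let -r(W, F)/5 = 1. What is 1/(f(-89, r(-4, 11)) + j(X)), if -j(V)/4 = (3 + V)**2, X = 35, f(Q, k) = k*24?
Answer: -1/5896 ≈ -0.00016961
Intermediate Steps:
r(W, F) = -5 (r(W, F) = -5*1 = -5)
f(Q, k) = 24*k
j(V) = -4*(3 + V)**2
1/(f(-89, r(-4, 11)) + j(X)) = 1/(24*(-5) - 4*(3 + 35)**2) = 1/(-120 - 4*38**2) = 1/(-120 - 4*1444) = 1/(-120 - 5776) = 1/(-5896) = -1/5896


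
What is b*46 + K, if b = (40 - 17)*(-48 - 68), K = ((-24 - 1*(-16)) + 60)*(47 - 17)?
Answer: -121168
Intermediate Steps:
K = 1560 (K = ((-24 + 16) + 60)*30 = (-8 + 60)*30 = 52*30 = 1560)
b = -2668 (b = 23*(-116) = -2668)
b*46 + K = -2668*46 + 1560 = -122728 + 1560 = -121168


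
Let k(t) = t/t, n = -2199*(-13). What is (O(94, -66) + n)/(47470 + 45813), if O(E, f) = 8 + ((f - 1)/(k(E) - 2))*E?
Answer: 34893/93283 ≈ 0.37406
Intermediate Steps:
n = 28587
k(t) = 1
O(E, f) = 8 + E*(1 - f) (O(E, f) = 8 + ((f - 1)/(1 - 2))*E = 8 + ((-1 + f)/(-1))*E = 8 + ((-1 + f)*(-1))*E = 8 + (1 - f)*E = 8 + E*(1 - f))
(O(94, -66) + n)/(47470 + 45813) = ((8 + 94 - 1*94*(-66)) + 28587)/(47470 + 45813) = ((8 + 94 + 6204) + 28587)/93283 = (6306 + 28587)*(1/93283) = 34893*(1/93283) = 34893/93283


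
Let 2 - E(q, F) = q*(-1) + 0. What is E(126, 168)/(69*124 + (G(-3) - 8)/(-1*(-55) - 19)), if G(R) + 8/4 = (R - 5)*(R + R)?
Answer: 2304/154027 ≈ 0.014958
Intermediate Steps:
G(R) = -2 + 2*R*(-5 + R) (G(R) = -2 + (R - 5)*(R + R) = -2 + (-5 + R)*(2*R) = -2 + 2*R*(-5 + R))
E(q, F) = 2 + q (E(q, F) = 2 - (q*(-1) + 0) = 2 - (-q + 0) = 2 - (-1)*q = 2 + q)
E(126, 168)/(69*124 + (G(-3) - 8)/(-1*(-55) - 19)) = (2 + 126)/(69*124 + ((-2 - 10*(-3) + 2*(-3)²) - 8)/(-1*(-55) - 19)) = 128/(8556 + ((-2 + 30 + 2*9) - 8)/(55 - 19)) = 128/(8556 + ((-2 + 30 + 18) - 8)/36) = 128/(8556 + (46 - 8)*(1/36)) = 128/(8556 + 38*(1/36)) = 128/(8556 + 19/18) = 128/(154027/18) = 128*(18/154027) = 2304/154027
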